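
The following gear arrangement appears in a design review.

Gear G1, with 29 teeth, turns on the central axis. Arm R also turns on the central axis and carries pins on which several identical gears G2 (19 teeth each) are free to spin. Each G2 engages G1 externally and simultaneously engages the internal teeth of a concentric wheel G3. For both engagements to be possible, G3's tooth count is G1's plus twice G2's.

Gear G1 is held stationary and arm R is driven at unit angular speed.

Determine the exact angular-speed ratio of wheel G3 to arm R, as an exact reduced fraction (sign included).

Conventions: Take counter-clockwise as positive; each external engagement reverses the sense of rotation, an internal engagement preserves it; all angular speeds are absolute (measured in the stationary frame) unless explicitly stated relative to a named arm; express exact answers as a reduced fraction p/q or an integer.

96/67

class = planetary set [G3 = 29+2·19 = 67; Willis about the carrier]
ring teeth: 29 + 2·19 = 67
29(ω_sun−ω_arm) = −67(ω_ring−ω_arm),  ω_sun = 0, ω_arm = 1
ω_ring = 1 − (29/67)(0−1) = 96/67
ω_out/ω_in = 96/67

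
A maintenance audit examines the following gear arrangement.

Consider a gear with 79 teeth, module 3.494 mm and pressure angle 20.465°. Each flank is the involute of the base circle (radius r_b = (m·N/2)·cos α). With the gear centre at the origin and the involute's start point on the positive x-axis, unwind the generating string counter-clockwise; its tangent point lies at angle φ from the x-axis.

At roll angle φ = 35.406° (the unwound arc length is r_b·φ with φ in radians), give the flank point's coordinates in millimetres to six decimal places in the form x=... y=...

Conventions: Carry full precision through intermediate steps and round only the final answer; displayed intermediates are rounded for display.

recognized (one wheel, involute flank): single-mesh tooth geometry, m = 3.494, N = 79
pitch radius r_p = m·N/2 = 3.494·79/2 = 138.013000
base radius r_b = r_p·cos α = 138.013000·cos 20.465° = 129.302440
roll angle φ = 35.406° = 0.61795127 rad
x = r_b·(cos φ + φ·sin φ) = 151.683065
y = r_b·(sin φ − φ·cos φ) = 9.787517

x=151.683065 y=9.787517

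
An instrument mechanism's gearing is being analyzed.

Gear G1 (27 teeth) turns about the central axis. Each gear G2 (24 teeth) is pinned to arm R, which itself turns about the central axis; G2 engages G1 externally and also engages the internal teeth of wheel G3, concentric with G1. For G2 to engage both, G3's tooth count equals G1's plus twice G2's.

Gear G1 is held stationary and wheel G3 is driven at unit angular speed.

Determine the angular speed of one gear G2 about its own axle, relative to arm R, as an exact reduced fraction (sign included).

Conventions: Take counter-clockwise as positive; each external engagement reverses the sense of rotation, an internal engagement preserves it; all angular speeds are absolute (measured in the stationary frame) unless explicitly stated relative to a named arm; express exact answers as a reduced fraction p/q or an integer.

topology: planetary set — G1 27T / G2 24T / G3 75T, arm = carrier (Willis)
ring teeth: 27 + 2·24 = 75
27(ω_sun−ω_arm) = −75(ω_ring−ω_arm),  ω_sun = 0, ω_ring = 1
27(0−ω_arm) = −75(1−ω_arm)  ⇒  102·ω_arm = 75  ⇒  ω_arm = 25/34
sun–planet mesh: 27·(0−25/34) = −24·(ω_p−ω_arm)  ⇒  ω_p−ω_arm = 225/272
exact speed ratio = 225/272

225/272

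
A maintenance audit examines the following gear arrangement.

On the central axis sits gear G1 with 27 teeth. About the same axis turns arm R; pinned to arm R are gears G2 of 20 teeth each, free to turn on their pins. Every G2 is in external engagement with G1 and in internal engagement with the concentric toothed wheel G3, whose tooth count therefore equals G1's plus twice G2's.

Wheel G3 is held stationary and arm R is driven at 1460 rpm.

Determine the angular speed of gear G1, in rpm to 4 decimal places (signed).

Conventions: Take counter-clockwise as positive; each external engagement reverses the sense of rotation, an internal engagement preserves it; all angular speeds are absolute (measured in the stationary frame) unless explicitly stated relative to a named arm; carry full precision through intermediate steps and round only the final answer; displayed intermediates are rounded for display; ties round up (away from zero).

+5082.9630 rpm

class = planetary set [G3 = 27+2·20 = 67; Willis about the carrier]
normalise by the input: solve with ω_arm = 1, then scale by 1460 rpm
ring teeth: 27 + 2·20 = 67
27(ω_sun−ω_arm) = −67(ω_ring−ω_arm),  ω_ring = 0, ω_arm = 1
ω_sun = 1 − (67/27)(0−1) = 94/27
scale: ω_sun = 94/27 × 1460 rpm = +5082.9630 rpm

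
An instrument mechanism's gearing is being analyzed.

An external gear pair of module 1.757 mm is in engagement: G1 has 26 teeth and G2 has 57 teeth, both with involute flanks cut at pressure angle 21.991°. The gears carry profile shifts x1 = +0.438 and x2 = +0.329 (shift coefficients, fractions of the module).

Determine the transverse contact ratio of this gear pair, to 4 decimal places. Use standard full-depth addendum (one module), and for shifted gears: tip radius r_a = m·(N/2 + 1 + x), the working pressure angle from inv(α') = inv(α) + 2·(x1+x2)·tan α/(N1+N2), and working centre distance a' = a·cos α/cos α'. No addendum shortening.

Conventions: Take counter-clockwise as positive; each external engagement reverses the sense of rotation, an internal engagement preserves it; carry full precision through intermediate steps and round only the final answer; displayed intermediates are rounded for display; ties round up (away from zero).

1.5060

single-mesh involute tooth geometry (26T engaging 57T at module 1.757)
base radii: r_b1 = 21.179150, r_b2 = 46.431214
tip radii: r_a1 = 25.367566, r_a2 = 52.409553
inv(α') = inv(21.991°) + 2·(+0.438+0.329)·tan α/(26+57) = 0.02749197  ⇒  α' = 24.32517°
a' = a·cos α / cos α' = 72.9155·cos 21.991°/cos 24.32517° = 74.197433
action lengths: √(r_a1²−r_b1²) = 13.962700, √(r_a2²−r_b2²) = 24.308509
base pitch p_b = π·m·cos α = 5.118174
CR = (13.962700 + 24.308509 − 74.197433·sin 24.32517°)/5.118174 = 1.506044
contact ratio ≈ 1.5060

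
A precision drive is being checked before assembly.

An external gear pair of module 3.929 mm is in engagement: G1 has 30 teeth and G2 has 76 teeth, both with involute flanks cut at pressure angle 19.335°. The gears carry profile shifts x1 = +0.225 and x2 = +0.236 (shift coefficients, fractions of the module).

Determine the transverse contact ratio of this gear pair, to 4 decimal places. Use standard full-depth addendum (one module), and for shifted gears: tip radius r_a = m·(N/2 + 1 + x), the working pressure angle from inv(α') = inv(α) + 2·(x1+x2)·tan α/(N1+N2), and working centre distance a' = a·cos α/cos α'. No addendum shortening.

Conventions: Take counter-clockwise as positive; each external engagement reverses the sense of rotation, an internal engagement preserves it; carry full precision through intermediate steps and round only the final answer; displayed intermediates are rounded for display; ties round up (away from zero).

1.6897

recognized (one external pair, fixed centres): single-mesh tooth geometry, m = 3.929, N1 = 30, N2 = 76
base radii: r_b1 = 55.611000, r_b2 = 140.881199
tip radii: r_a1 = 63.748025, r_a2 = 154.158244
inv(α') = inv(19.335°) + 2·(+0.225+0.236)·tan α/(30+76) = 0.01647354  ⇒  α' = 20.65502°
a' = a·cos α / cos α' = 208.2370·cos 19.335°/cos 20.65502° = 209.990107
action lengths: √(r_a1²−r_b1²) = 31.164521, √(r_a2²−r_b2²) = 62.587953
base pitch p_b = π·m·cos α = 11.647141
CR = (31.164521 + 62.587953 − 209.990107·sin 20.65502°)/11.647141 = 1.689726
contact ratio ≈ 1.6897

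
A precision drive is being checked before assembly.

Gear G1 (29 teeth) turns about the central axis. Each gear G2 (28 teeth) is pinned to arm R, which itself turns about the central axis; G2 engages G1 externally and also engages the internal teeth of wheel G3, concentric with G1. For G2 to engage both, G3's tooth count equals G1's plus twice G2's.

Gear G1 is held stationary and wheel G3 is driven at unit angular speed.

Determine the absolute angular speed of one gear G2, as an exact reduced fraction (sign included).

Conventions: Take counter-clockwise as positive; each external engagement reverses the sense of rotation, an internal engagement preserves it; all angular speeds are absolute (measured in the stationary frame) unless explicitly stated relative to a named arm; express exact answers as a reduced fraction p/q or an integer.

class = planetary set [G3 = 29+2·28 = 85; Willis about the carrier]
ring teeth: 29 + 2·28 = 85
29(ω_sun−ω_arm) = −85(ω_ring−ω_arm),  ω_sun = 0, ω_ring = 1
29(0−ω_arm) = −85(1−ω_arm)  ⇒  114·ω_arm = 85  ⇒  ω_arm = 85/114
sun–planet mesh: 29·(0−85/114) = −28·(ω_p−ω_arm)  ⇒  ω_p−ω_arm = 2465/3192
ω_p = 85/114 + 2465/3192 = 85/56
exact speed ratio = 85/56

85/56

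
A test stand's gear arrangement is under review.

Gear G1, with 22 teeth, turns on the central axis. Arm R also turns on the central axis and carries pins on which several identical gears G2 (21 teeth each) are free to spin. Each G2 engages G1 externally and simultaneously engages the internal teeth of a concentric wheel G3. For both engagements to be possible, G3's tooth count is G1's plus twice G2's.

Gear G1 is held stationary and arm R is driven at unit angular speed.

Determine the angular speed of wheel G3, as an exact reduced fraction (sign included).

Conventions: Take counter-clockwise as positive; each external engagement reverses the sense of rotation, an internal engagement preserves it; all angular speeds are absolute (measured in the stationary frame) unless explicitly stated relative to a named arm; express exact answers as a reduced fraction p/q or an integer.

recognized (axles ride arm R): planetary set, 22/21/64 teeth
ring teeth: 22 + 2·21 = 64
22(ω_sun−ω_arm) = −64(ω_ring−ω_arm),  ω_sun = 0, ω_arm = 1
ω_ring = 1 − (22/64)(0−1) = 43/32
exact speed ratio = 43/32

43/32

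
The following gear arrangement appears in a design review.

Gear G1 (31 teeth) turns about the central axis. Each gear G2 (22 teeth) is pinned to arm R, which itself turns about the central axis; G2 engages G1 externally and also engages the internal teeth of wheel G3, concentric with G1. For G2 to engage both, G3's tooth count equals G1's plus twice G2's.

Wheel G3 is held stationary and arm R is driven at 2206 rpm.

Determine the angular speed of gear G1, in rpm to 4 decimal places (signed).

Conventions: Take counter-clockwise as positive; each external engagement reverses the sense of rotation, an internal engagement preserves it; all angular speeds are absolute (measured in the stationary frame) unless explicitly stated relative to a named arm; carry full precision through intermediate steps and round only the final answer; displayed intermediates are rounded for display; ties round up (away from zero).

+7543.0968 rpm

planetary set (31T centre, 22T on arm, 75T internal) — Willis relation
normalise by the input: solve with ω_arm = 1, then scale by 2206 rpm
ring teeth: 31 + 2·22 = 75
31(ω_sun−ω_arm) = −75(ω_ring−ω_arm),  ω_ring = 0, ω_arm = 1
ω_sun = 1 − (75/31)(0−1) = 106/31
scale: ω_sun = 106/31 × 2206 rpm = +7543.0968 rpm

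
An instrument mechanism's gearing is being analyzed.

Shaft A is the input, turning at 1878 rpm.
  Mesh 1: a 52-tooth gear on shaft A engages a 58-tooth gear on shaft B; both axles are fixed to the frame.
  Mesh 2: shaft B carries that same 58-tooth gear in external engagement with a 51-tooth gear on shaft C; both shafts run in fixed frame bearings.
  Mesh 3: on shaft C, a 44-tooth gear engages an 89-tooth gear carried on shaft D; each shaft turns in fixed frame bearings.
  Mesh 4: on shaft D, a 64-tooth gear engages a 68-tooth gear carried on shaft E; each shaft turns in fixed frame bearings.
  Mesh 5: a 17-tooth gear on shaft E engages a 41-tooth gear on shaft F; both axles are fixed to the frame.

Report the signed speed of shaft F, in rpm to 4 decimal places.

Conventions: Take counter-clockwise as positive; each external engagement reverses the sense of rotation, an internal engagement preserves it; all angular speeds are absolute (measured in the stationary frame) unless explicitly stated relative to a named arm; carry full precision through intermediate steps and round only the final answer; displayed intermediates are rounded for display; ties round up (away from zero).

-369.4261 rpm

class = fixed-axis compound train [5 meshes; 5 ratios multiply, 5 sense flips]
mesh 1 [52T→58T]: ω = 1878.0000×52/58 = 1683.7241 rpm, sense flips to −
mesh 2 [58T→51T]: ω = 1683.7241×58/51 = 1914.8235 rpm, sense flips to +
mesh 3 [44T→89T]: ω = 1914.8235×44/89 = 946.6543 rpm, sense flips to −
mesh 4 [64T→68T]: ω = 946.6543×64/68 = 890.9688 rpm, sense flips to +
mesh 5 [17T→41T]: ω = 890.9688×17/41 = 369.4261 rpm, sense flips to −
signed output speed = -369.4261 rpm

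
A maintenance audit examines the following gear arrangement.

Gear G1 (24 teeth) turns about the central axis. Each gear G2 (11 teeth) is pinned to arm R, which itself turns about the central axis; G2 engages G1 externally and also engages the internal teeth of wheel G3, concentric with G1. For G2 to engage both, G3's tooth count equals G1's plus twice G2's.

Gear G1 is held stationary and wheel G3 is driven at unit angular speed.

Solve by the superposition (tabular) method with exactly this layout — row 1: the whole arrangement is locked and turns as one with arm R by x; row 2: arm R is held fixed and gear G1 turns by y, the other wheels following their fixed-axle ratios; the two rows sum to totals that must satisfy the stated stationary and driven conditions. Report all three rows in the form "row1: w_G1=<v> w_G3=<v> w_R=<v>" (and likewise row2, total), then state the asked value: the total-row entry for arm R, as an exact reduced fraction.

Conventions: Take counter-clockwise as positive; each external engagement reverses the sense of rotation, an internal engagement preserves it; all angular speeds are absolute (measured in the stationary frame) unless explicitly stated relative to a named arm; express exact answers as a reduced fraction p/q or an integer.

row1: w_G1=23/35 w_G3=23/35 w_R=23/35
row2: w_G1=-23/35 w_G3=12/35 w_R=0
total: w_G1=0 w_G3=1 w_R=23/35
asked value: 23/35

class = planetary set [G3 = 24+2·11 = 46; Willis about the carrier]
row 1 (train locked, turned with arm): all members turn x
row 2 — arm fixed, fixed-axis ratios: sun y, ring −(24/46)·y, arm 0
boundary: total ω_sun = x + y = 0 and total ω_ring = x − (24/46)·y = 1  ⇒  y = -23/35, x = 23/35
row 2 ring = −(24/46)·(-23/35) = 12/35
totals (row 1 + row 2): sun 23/35 + (-23/35) = 0, ring 23/35 + 12/35 = 1, arm 23/35 + 0 = 23/35
asked cell (total, arm) = 23/35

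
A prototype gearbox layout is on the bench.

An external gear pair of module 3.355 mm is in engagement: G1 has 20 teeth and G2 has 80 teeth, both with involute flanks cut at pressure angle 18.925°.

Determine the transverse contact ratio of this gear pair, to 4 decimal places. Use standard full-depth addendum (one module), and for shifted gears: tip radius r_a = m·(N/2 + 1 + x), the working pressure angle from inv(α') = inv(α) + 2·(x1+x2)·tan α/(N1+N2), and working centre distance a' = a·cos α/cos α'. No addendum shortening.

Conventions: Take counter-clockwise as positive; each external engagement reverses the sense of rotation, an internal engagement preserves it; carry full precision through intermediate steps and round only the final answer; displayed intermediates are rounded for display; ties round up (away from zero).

1.7454

recognized (one external pair, fixed centres): single-mesh tooth geometry, m = 3.355, N1 = 20, N2 = 80
base radii: r_b1 = 31.736419, r_b2 = 126.945676
tip radii: r_a1 = 36.905000, r_a2 = 137.555000
no profile shift: α' = α, a' = a
action lengths: √(r_a1²−r_b1²) = 18.835571, √(r_a2²−r_b2²) = 52.973327
base pitch p_b = π·m·cos α = 9.970290
CR = (18.835571 + 52.973327 − 167.750000·sin 18.92500°)/9.970290 = 1.745437
contact ratio ≈ 1.7454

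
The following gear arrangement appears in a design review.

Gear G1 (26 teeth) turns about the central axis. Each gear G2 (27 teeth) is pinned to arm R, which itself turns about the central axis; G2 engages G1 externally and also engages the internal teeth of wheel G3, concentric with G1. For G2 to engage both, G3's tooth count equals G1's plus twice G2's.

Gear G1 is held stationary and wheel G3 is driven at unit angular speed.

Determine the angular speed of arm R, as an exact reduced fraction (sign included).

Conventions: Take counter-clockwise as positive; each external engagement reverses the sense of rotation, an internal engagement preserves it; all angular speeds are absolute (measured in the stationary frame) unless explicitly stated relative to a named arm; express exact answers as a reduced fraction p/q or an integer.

recognized (axles ride arm R): planetary set, 26/27/80 teeth
ring teeth: 26 + 2·27 = 80
26(ω_sun−ω_arm) = −80(ω_ring−ω_arm),  ω_sun = 0, ω_ring = 1
26(0−ω_arm) = −80(1−ω_arm)  ⇒  106·ω_arm = 80  ⇒  ω_arm = 40/53
exact speed ratio = 40/53

40/53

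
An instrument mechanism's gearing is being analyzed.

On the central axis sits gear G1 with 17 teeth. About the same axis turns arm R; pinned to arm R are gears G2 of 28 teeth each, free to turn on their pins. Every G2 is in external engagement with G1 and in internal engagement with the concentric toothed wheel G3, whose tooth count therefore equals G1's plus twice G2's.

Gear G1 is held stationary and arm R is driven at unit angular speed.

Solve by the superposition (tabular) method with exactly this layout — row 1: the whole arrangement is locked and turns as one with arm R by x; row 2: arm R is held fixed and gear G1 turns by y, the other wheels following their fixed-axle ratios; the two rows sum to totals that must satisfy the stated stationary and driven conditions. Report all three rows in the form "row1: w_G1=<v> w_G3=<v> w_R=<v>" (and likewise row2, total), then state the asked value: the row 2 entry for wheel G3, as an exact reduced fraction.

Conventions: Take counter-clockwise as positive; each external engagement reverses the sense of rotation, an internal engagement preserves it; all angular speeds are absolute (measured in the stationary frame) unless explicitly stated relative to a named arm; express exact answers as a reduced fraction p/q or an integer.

topology: planetary set — G1 17T / G2 28T / G3 73T, arm = carrier (Willis)
row 1 (train locked, turned with arm): all members turn x
row 2 (arm held, sun turns y): ω_ring = −(17/73)·y, ω_arm = 0
boundary: total ω_sun = x + y = 0 and total ω_arm = x = 1  ⇒  y = -1, x = 1
row 2 ring = −(17/73)·(-1) = 17/73
totals (row 1 + row 2): sun 1 + (-1) = 0, ring 1 + 17/73 = 90/73, arm 1 + 0 = 1
asked cell (row2, ring) = 17/73

row1: w_G1=1 w_G3=1 w_R=1
row2: w_G1=-1 w_G3=17/73 w_R=0
total: w_G1=0 w_G3=90/73 w_R=1
asked value: 17/73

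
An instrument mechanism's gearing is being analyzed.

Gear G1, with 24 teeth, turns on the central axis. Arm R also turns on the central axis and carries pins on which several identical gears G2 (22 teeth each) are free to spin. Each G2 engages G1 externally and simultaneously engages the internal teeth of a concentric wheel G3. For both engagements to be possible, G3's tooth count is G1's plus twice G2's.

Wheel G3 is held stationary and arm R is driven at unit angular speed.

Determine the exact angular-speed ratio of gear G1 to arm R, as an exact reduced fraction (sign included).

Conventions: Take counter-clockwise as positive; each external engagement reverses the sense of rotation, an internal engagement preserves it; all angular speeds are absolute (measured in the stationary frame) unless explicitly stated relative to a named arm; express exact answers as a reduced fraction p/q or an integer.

23/6

class = planetary set [G3 = 24+2·22 = 68; Willis about the carrier]
ring teeth: 24 + 2·22 = 68
24(ω_sun−ω_arm) = −68(ω_ring−ω_arm),  ω_ring = 0, ω_arm = 1
ω_sun = 1 − (68/24)(0−1) = 23/6
ω_out/ω_in = 23/6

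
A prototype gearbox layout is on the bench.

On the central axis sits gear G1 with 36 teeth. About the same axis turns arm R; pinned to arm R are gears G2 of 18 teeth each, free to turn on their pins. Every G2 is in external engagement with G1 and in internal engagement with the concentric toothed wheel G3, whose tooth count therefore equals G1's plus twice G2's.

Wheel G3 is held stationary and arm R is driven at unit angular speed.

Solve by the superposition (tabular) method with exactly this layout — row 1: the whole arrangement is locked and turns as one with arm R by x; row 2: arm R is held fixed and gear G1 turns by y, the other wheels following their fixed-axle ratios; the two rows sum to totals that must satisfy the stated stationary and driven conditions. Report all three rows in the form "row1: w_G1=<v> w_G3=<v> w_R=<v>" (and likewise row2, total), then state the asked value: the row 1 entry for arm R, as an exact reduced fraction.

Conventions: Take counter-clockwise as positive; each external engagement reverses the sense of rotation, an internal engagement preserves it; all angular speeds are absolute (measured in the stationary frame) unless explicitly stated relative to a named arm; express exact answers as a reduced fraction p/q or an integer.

recognized (axles ride arm R): planetary set, 36/18/72 teeth
row 1 (train locked, turned with arm): all members turn x
row 2: sun turns y, ring = −(36/72)·y, arm 0
boundary: total ω_ring = x − (36/72)·y = 0 and total ω_arm = x = 1  ⇒  y = 2, x = 1
row 2 ring = −(36/72)·2 = -1
totals (row 1 + row 2): sun 1 + 2 = 3, ring 1 + (-1) = 0, arm 1 + 0 = 1
asked cell (row1, arm) = 1

row1: w_G1=1 w_G3=1 w_R=1
row2: w_G1=2 w_G3=-1 w_R=0
total: w_G1=3 w_G3=0 w_R=1
asked value: 1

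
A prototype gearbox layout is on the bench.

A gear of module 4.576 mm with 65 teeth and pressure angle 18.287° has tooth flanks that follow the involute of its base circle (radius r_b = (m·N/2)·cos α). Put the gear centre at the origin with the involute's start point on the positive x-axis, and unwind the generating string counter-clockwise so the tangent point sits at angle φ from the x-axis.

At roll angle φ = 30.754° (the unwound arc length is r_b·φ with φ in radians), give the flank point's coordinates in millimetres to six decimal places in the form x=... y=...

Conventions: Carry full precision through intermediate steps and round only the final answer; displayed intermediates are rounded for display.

single-mesh involute tooth geometry (65T wheel at module 4.576)
pitch radius r_p = m·N/2 = 4.576·65/2 = 148.720000
base radius r_b = r_p·cos α = 148.720000·cos 18.287° = 141.209149
roll angle φ = 30.754° = 0.53675856 rad
x = r_b·(cos φ + φ·sin φ) = 160.109126
y = r_b·(sin φ − φ·cos φ) = 7.071542

x=160.109126 y=7.071542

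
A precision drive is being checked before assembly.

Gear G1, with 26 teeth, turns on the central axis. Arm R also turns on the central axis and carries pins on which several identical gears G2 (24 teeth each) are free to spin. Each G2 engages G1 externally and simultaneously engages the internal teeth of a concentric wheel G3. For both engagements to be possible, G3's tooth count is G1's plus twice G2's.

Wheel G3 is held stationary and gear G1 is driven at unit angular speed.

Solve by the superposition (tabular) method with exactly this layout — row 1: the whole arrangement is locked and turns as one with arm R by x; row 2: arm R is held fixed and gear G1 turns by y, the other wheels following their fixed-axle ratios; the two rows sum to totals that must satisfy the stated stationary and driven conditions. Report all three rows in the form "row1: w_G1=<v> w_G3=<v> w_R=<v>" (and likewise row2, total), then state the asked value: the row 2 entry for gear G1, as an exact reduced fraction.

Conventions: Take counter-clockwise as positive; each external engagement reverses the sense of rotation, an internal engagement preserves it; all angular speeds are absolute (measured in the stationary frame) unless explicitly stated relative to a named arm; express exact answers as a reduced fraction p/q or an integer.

class = planetary set [G3 = 26+2·24 = 74; Willis about the carrier]
superposition row 1 [locked train]: every member turns x
row 2 (arm held, sun turns y): ω_ring = −(26/74)·y, ω_arm = 0
boundary: total ω_ring = x − (26/74)·y = 0 and total ω_sun = x + y = 1  ⇒  y = 37/50, x = 13/50
row 2 ring = −(26/74)·37/50 = -13/50
totals (row 1 + row 2): sun 13/50 + 37/50 = 1, ring 13/50 + (-13/50) = 0, arm 13/50 + 0 = 13/50
asked cell (row2, sun) = 37/50

row1: w_G1=13/50 w_G3=13/50 w_R=13/50
row2: w_G1=37/50 w_G3=-13/50 w_R=0
total: w_G1=1 w_G3=0 w_R=13/50
asked value: 37/50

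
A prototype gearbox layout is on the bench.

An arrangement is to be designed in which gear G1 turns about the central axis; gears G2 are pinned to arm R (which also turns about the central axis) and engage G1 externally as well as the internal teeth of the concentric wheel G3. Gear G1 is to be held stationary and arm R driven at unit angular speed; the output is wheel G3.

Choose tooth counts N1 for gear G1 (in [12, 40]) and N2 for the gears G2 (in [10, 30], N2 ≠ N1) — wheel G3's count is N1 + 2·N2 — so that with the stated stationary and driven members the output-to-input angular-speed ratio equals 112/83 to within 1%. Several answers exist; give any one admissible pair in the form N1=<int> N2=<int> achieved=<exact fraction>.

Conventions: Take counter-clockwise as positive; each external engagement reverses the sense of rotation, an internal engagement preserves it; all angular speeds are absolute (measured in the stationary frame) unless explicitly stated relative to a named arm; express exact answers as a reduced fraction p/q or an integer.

design class (target 112/83): planetary set
Willis with ω_sun = 0: ω_ring/ω_arm = (N1+N3)/N3; set equal to 112/83  ⇒  N3/N1 = 1/(112/83 − 1) = 83/29
N3 = N1 + 2·N2  ⇒  N2/N1 = (N3/N1 − 1)/2 = (83/29 − 1)/2 = 27/29
smallest multiple with N1 ≥ 12 and N2 ≥ 10: k = 1  ⇒  N1 = 1·29 = 29, N2 = 1·27 = 27 (N1 ≤ 40, N2 ≤ 30, N2 ≠ N1 ✓), N3 = 29 + 2·27 = 83
check: (N1+N3)/N3 with N1 = 29, N3 = 83 gives 112/83; |achieved − target| = 0 ≤ 28/2075 ✓

N1=29 N2=27 achieved=112/83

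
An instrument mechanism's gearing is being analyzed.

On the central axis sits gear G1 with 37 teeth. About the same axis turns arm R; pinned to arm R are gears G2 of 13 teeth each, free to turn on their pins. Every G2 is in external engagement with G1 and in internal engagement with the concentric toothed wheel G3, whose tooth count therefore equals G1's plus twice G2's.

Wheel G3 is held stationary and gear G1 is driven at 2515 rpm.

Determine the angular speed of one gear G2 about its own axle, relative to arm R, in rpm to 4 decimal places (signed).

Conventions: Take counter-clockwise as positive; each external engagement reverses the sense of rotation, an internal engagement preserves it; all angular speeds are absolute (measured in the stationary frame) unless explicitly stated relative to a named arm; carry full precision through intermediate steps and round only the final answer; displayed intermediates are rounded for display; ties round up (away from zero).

planetary set (37T centre, 13T on arm, 63T internal) — Willis relation
normalise by the input: solve with ω_sun = 1, then scale by 2515 rpm
ring teeth: 37 + 2·13 = 63
37(ω_sun−ω_arm) = −63(ω_ring−ω_arm),  ω_ring = 0, ω_sun = 1
37(1−ω_arm) = −63(0−ω_arm)  ⇒  100·ω_arm = 37  ⇒  ω_arm = 37/100
sun–planet mesh: 37·(1−37/100) = −13·(ω_p−ω_arm)  ⇒  ω_p−ω_arm = -2331/1300
scale: ω_p−ω_arm = -2331/1300 × 2515 rpm = -4509.5885 rpm

-4509.5885 rpm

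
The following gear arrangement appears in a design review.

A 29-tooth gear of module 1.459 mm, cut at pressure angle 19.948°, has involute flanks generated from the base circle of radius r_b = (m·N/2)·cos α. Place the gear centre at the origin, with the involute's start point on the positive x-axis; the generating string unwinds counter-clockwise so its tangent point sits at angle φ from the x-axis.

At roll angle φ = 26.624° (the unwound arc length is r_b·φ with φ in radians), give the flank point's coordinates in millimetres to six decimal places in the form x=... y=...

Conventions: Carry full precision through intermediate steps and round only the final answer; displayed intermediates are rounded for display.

x=21.918672 y=0.650843

single-mesh involute tooth geometry (29T wheel at module 1.459)
pitch radius r_p = m·N/2 = 1.459·29/2 = 21.155500
base radius r_b = r_p·cos α = 21.155500·cos 19.948° = 19.886226
roll angle φ = 26.624° = 0.46467646 rad
x = r_b·(cos φ + φ·sin φ) = 21.918672
y = r_b·(sin φ − φ·cos φ) = 0.650843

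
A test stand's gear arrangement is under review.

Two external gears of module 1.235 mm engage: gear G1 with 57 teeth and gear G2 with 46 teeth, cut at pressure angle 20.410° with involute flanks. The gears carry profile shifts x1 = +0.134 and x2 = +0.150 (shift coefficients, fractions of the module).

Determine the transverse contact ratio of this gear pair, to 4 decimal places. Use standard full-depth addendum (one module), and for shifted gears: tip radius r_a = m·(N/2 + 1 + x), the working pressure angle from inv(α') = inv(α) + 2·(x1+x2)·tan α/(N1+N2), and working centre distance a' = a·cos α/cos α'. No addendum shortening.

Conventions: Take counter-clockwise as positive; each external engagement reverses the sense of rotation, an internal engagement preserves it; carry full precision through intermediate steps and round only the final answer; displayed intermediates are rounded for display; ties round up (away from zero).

1.6908

topology: single-mesh involute geometry — m = 1.235, 57T/46T pair
base radii: r_b1 = 32.987841, r_b2 = 26.621766
tip radii: r_a1 = 36.597990, r_a2 = 29.825250
inv(α') = inv(20.410°) + 2·(+0.134+0.150)·tan α/(57+46) = 0.01792559  ⇒  α' = 21.22319°
a' = a·cos α / cos α' = 63.6025·cos 20.410°/cos 21.22319° = 63.946636
action lengths: √(r_a1²−r_b1²) = 15.849770, √(r_a2²−r_b2²) = 13.447196
base pitch p_b = π·m·cos α = 3.636293
CR = (15.849770 + 13.447196 − 63.946636·sin 21.22319°)/3.636293 = 1.690778
contact ratio ≈ 1.6908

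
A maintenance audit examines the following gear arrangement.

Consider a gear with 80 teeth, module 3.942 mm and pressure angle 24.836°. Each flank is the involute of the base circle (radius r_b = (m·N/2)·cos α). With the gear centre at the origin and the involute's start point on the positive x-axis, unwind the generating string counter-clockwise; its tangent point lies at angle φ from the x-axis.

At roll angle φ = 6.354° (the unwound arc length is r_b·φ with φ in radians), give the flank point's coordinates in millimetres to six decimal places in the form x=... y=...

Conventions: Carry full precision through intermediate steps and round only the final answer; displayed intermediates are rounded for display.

topology: single-mesh involute geometry — m = 3.942, N = 80
pitch radius r_p = m·N/2 = 3.942·80/2 = 157.680000
base radius r_b = r_p·cos α = 157.680000·cos 24.836° = 143.096768
roll angle φ = 6.354° = 0.11089822 rad
x = r_b·(cos φ + φ·sin φ) = 143.973996
y = r_b·(sin φ − φ·cos φ) = 0.064975

x=143.973996 y=0.064975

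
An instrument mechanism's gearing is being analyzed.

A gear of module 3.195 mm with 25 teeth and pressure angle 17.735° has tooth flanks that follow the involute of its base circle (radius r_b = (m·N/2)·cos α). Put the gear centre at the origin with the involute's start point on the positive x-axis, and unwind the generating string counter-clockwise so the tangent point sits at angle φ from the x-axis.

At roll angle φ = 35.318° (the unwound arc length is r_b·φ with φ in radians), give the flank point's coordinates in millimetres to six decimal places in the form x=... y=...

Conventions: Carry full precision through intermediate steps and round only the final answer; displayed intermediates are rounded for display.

x=44.594245 y=2.858522

topology: single-mesh involute geometry — m = 3.195, N = 25
pitch radius r_p = m·N/2 = 3.195·25/2 = 39.937500
base radius r_b = r_p·cos α = 39.937500·cos 17.735° = 38.039493
roll angle φ = 35.318° = 0.61641539 rad
x = r_b·(cos φ + φ·sin φ) = 44.594245
y = r_b·(sin φ − φ·cos φ) = 2.858522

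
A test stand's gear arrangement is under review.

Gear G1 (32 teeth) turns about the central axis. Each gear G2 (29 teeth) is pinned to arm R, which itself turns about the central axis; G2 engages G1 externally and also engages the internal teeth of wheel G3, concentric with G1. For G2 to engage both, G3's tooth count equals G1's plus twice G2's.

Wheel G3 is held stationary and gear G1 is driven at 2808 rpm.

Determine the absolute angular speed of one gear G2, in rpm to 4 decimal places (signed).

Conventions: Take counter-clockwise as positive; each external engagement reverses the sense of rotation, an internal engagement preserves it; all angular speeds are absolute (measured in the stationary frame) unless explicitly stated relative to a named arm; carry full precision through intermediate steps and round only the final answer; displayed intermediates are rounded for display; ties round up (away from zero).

topology: planetary set — G1 32T / G2 29T / G3 90T, arm = carrier (Willis)
normalise by the input: solve with ω_sun = 1, then scale by 2808 rpm
ring teeth: 32 + 2·29 = 90
32(ω_sun−ω_arm) = −90(ω_ring−ω_arm),  ω_ring = 0, ω_sun = 1
32(1−ω_arm) = −90(0−ω_arm)  ⇒  122·ω_arm = 32  ⇒  ω_arm = 16/61
sun–planet mesh: 32·(1−16/61) = −29·(ω_p−ω_arm)  ⇒  ω_p−ω_arm = -1440/1769
ω_p = 16/61 − 1440/1769 = -16/29
scale: ω_p = -16/29 × 2808 rpm = -1549.2414 rpm

-1549.2414 rpm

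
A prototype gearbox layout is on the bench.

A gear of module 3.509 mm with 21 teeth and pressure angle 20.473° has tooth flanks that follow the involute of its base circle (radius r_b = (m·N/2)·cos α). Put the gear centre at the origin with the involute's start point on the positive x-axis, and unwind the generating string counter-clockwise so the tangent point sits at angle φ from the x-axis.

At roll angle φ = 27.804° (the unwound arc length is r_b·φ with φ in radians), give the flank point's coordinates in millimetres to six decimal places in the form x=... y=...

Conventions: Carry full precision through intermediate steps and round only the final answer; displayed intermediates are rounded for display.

x=38.345348 y=1.284126

class = single-mesh tooth geometry [base-circle involute, m = 3.509, 21T]
pitch radius r_p = m·N/2 = 3.509·21/2 = 36.844500
base radius r_b = r_p·cos α = 36.844500·cos 20.473° = 34.517295
roll angle φ = 27.804° = 0.48527135 rad
x = r_b·(cos φ + φ·sin φ) = 38.345348
y = r_b·(sin φ − φ·cos φ) = 1.284126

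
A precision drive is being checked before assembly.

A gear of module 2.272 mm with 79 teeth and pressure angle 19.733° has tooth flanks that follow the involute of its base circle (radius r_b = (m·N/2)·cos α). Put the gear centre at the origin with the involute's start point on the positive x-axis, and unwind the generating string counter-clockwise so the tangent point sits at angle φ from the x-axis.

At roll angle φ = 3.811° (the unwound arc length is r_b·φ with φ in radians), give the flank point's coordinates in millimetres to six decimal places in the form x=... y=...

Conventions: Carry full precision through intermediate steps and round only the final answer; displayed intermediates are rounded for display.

recognized (one wheel, involute flank): single-mesh tooth geometry, m = 2.272, N = 79
pitch radius r_p = m·N/2 = 2.272·79/2 = 89.744000
base radius r_b = r_p·cos α = 89.744000·cos 19.733° = 84.473894
roll angle φ = 3.811° = 0.06651450 rad
x = r_b·(cos φ + φ·sin φ) = 84.660552
y = r_b·(sin φ − φ·cos φ) = 0.008282

x=84.660552 y=0.008282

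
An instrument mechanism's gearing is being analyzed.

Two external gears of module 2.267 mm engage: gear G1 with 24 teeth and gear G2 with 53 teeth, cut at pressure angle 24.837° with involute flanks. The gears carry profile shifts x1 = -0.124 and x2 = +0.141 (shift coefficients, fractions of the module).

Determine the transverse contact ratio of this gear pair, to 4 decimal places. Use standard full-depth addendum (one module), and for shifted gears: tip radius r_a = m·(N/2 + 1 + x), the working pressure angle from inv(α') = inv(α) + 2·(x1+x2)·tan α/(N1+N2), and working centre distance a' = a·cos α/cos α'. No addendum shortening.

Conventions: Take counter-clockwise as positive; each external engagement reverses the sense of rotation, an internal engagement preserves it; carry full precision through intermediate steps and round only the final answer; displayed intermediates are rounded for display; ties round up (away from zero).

class = single-mesh tooth geometry [involute pair 24T × 53T, m = 2.267]
base radii: r_b1 = 24.687805, r_b2 = 54.518902
tip radii: r_a1 = 29.189892, r_a2 = 62.662147
inv(α') = inv(24.837°) + 2·(-0.124+0.141)·tan α/(24+53) = 0.02956570  ⇒  α' = 24.89152°
a' = a·cos α / cos α' = 87.2795·cos 24.837°/cos 24.89152° = 87.317999
action lengths: √(r_a1²−r_b1²) = 15.574405, √(r_a2²−r_b2²) = 30.890678
base pitch p_b = π·m·cos α = 6.463252
CR = (15.574405 + 30.890678 − 87.317999·sin 24.89152°)/6.463252 = 1.502772
contact ratio ≈ 1.5028

1.5028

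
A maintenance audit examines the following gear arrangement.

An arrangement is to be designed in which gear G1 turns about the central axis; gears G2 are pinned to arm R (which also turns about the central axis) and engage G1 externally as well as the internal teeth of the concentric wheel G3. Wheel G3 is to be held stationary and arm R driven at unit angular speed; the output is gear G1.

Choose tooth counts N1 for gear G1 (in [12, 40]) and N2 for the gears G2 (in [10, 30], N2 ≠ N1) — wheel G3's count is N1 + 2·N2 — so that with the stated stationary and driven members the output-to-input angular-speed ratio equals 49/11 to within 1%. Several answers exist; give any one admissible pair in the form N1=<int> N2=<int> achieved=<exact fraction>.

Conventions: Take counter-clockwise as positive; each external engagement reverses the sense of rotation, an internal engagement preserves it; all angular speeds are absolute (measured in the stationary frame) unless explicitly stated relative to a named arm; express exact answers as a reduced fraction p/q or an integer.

N1=22 N2=27 achieved=49/11

design class (target 49/11): planetary set
Willis with ω_ring = 0: ω_sun/ω_arm = (N1+N3)/N1; set equal to 49/11  ⇒  N3/N1 = 49/11 − 1 = 38/11
N3 = N1 + 2·N2  ⇒  N2/N1 = (N3/N1 − 1)/2 = (38/11 − 1)/2 = 27/22
smallest multiple with N1 ≥ 12 and N2 ≥ 10: k = 1  ⇒  N1 = 1·22 = 22, N2 = 1·27 = 27 (N1 ≤ 40, N2 ≤ 30, N2 ≠ N1 ✓), N3 = 22 + 2·27 = 76
check: (N1+N3)/N1 with N1 = 22, N3 = 76 gives 49/11; |achieved − target| = 0 ≤ 49/1100 ✓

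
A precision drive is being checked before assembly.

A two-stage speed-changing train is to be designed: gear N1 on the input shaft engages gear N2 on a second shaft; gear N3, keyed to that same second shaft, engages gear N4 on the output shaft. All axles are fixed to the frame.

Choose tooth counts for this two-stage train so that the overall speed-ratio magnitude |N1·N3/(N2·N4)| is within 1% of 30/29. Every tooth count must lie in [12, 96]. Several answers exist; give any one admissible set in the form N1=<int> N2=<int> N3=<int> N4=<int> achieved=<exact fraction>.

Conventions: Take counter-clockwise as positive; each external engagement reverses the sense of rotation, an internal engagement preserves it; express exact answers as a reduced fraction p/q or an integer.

N1=12 N2=29 N3=30 N4=12 achieved=30/29

design class (target 30/29): fixed-axis compound train
target = 30/29 in lowest terms: an exact hit needs N1·N3 = k·30 and N2·N4 = k·29 for one integer k, every count in [12, 96]; additionally prefer no 1:1 stage (N1 ≠ N2, N3 ≠ N4)
k = 1…11: no 1:1-free in-range split of k·30 and k·29 into factor pairs; take k = 12
k = 12: N1·N3 = 360 = 12·30, N2·N4 = 348 = 29·12
achieved = 12·30/(29·12) = 30/29; |achieved − target| = 0 ≤ 3/290 ✓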